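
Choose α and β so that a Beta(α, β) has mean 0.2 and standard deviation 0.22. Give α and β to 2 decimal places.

α = 0.46, β = 1.84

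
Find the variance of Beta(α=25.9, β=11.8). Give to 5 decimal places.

0.00556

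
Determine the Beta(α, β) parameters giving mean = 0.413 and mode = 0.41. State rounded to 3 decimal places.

Let s = α+β. Mean gives α = μs = 0.413s; mode gives (α−1)/(s−2) = 0.41.
Substituting: 0.413s − 1 = 0.41(s−2) = 0.41s − 0.82, so 0.003s = 0.18 and s = 60.0000.
Then α = 0.413×60.0000 = 24.780 and β = s−α = 35.220.

α = 24.780, β = 35.220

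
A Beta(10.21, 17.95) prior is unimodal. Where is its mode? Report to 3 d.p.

With α,β > 1, mode = (α−1)/(α+β−2) = 9.21/26.16 = 0.352.

0.352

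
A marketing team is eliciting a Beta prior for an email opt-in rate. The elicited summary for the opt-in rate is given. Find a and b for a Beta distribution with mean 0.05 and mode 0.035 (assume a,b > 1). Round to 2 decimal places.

With s = a+b: μ = a/s and mode = (a−1)/(s−2). Eliminating a = μs,
μs − 1 = m(s−2) ⇒ s(μ−m) = 1−2m ⇒ s = 0.930/0.015 = 62.0000.
So a = μs = 3.10, b = (1−μ)s = 58.90.

a = 3.10, b = 58.90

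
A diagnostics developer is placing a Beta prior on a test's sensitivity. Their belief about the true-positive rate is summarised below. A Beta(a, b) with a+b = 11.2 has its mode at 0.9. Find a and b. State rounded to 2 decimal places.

Mode = (a−1)/(κ−2) with κ = a+b, so a−1 = 0.9·9.2 = 8.28.
a = 9.28; b = κ − a = 1.92.

a = 9.28, b = 1.92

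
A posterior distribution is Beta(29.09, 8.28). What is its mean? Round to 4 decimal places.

E[X] = α/(α+β) = 29.09/37.37 = 0.7784.

0.7784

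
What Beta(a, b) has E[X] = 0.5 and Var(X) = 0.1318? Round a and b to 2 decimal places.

a = 0.45, b = 0.45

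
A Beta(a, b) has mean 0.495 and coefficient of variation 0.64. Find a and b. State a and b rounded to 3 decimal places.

a = 0.738, b = 0.753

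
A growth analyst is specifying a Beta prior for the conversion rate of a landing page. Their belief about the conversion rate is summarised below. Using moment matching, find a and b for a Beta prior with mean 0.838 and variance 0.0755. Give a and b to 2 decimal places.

a = 0.67, b = 0.13

Write ν = a+b; then a = μν and Var = μ(1−μ)/(ν+1).
ν = μ(1−μ)/Var − 1 = 0.135756/0.0755 − 1 = 0.7981.
a = 0.838·0.7981 = 0.67, b = 0.162·0.7981 = 0.13.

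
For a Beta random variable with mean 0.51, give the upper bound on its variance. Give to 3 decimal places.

0.250

For fixed mean μ the Beta variance is μ(1−μ)/(α+β+1), increasing as α+β decreases.
Its least upper bound (not attained) is μ(1−μ) = 0.51·0.49 = 0.250.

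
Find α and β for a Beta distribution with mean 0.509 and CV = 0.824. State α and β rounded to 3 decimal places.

α = 0.214, β = 0.207

σ = CV·μ = 0.824×0.509 = 0.41942, so σ² = 0.175910.
s+1 = μ(1−μ)/σ² = 0.249919/0.175910 = 1.4207, so s = α+β = 0.4207.
α = μs = 0.214, β = (1−μ)s = 0.207.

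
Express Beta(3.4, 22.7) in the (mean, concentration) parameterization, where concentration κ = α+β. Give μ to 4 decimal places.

κ = α+β = 3.4+22.7 = 26.1; μ = α/κ = 3.4/26.1 = 0.1303.

μ = 0.1303, κ = 26.1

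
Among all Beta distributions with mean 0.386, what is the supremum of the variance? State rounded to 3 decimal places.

0.237

For fixed mean μ the Beta variance is μ(1−μ)/(α+β+1), increasing as α+β decreases.
Its least upper bound (not attained) is μ(1−μ) = 0.386·0.614 = 0.237.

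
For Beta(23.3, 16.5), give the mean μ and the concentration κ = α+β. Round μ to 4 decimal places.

μ = 0.5854, κ = 39.8

κ = α+β = 23.3+16.5 = 39.8; μ = α/κ = 23.3/39.8 = 0.5854.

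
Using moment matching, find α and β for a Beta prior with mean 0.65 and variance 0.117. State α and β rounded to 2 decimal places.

Let s = α+β. The Beta variance is μ(1−μ)/(s+1).
So s+1 = μ(1−μ)/σ² = (0.65×0.35)/0.117 = 0.2275/0.117 = 1.9444, giving s = 0.9444.
Then α = μs = 0.65×0.9444 = 0.61 and β = (1−μ)s = 0.35×0.9444 = 0.33.

α = 0.61, β = 0.33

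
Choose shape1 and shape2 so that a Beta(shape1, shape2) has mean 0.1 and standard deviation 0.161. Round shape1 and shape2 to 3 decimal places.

First σ² = 0.025921. Setting shape1 = μn, shape2 = (1−μ)n with n = shape1+shape2,
μ(1−μ)/(n+1) = 0.025921 ⇒ n+1 = 0.09/0.025921 = 3.4721 ⇒ n = 2.4721.
Hence shape1 = 0.1×2.4721 = 0.247, shape2 = 0.9×2.4721 = 2.225.

shape1 = 0.247, shape2 = 2.225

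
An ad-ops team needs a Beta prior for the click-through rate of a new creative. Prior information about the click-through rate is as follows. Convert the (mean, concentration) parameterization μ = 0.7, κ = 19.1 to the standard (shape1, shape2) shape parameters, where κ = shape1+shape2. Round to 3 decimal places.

shape1 = 13.370, shape2 = 5.730

shape1 = μκ = 0.7×19.1 = 13.370 and shape2 = (1−μ)κ = 0.3×19.1 = 5.730.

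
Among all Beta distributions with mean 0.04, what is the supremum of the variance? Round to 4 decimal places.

0.0384

For fixed mean μ the Beta variance is μ(1−μ)/(α+β+1), increasing as α+β decreases.
Its least upper bound (not attained) is μ(1−μ) = 0.04·0.96 = 0.0384.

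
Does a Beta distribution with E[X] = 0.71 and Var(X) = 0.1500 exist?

Yes

The Beta variance bound is σ² < μ(1−μ).
Here μ(1−μ) = 0.71×0.29 = 0.2059, and 0.1500 < 0.2059.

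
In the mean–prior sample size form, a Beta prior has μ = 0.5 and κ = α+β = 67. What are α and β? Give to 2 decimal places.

Split κ in proportion μ : (1−μ): α = 0.5·67 = 33.50, β = 67 − 33.50 = 33.50.

α = 33.50, β = 33.50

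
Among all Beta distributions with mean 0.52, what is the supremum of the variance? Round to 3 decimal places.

0.250

Var = μ(1−μ)/(α+β+1), which approaches μ(1−μ) as α+β → 0.
So the supremum is μ(1−μ) = 0.52×0.48 = 0.250.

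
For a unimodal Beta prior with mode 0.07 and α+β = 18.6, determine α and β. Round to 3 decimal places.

Since the density peak of Beta(α,β) is at (α−1)/(α+β−2),
α = 1 + 0.07(18.6−2) = 2.162 and β = 18.6 − 2.162 = 16.438.

α = 2.162, β = 16.438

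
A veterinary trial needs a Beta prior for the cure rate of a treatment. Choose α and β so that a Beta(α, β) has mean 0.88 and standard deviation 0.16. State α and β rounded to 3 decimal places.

α = 2.750, β = 0.375

σ² = 0.16² = 0.0256.
With s = α+β, Var = μ(1−μ)/(s+1), so s+1 = (0.88×0.12)/0.0256 = 4.1250 and s = 3.1250.
α = μs = 2.750, β = (1−μ)s = 0.375.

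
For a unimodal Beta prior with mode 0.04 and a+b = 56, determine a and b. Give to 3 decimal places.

a = 3.160, b = 52.840

For a,b>1 the mode is (a−1)/(a+b−2), so a = mode·(κ−2)+1 = 0.04×54+1 = 3.160.
And b = (1−mode)·(κ−2)+1 = 0.96×54+1 = 52.840.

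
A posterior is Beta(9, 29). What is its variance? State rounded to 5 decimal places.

0.00463

Var = αβ/[(α+β)²(α+β+1)] = (9×29)/(38²×39) = 261/56316 = 0.00463.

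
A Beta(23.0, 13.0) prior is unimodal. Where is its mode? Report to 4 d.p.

The density x^(α−1)(1−x)^(β−1) is maximised at (α−1)/(α+β−2) = 22.0/34.0 = 0.6471.

0.6471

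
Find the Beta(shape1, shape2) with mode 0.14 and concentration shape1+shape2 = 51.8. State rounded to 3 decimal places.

shape1 = 7.972, shape2 = 43.828

Mode = (shape1−1)/(κ−2) with κ = shape1+shape2, so shape1−1 = 0.14·49.8 = 6.972.
shape1 = 7.972; shape2 = κ − shape1 = 43.828.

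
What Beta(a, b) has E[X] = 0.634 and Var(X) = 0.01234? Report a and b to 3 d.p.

Let s = a+b. The Beta variance is μ(1−μ)/(s+1).
So s+1 = μ(1−μ)/σ² = (0.634×0.366)/0.01234 = 0.232044/0.01234 = 18.8042, giving s = 17.8042.
Then a = μs = 0.634×17.8042 = 11.288 and b = (1−μ)s = 0.366×17.8042 = 6.516.

a = 11.288, b = 6.516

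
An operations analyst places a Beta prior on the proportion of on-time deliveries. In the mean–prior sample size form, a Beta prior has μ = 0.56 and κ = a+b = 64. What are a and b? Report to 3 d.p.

a = μκ = 0.56×64 = 35.840 and b = (1−μ)κ = 0.44×64 = 28.160.

a = 35.840, b = 28.160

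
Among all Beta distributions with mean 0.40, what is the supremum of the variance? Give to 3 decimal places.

For fixed mean μ the Beta variance is μ(1−μ)/(α+β+1), increasing as α+β decreases.
Its least upper bound (not attained) is μ(1−μ) = 0.40·0.60 = 0.240.

0.240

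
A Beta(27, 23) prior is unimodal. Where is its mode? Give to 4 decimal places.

With α,β > 1, mode = (α−1)/(α+β−2) = 26/48 = 0.5417.

0.5417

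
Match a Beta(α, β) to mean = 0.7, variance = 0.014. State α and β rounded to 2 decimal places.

α = 9.80, β = 4.20

Write ν = α+β; then α = μν and Var = μ(1−μ)/(ν+1).
ν = μ(1−μ)/Var − 1 = 0.21/0.014 − 1 = 14.0000.
α = 0.7·14.0000 = 9.80, β = 0.3·14.0000 = 4.20.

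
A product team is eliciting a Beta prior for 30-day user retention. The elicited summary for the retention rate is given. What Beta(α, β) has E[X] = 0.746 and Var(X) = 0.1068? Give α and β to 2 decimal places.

α = 0.58, β = 0.20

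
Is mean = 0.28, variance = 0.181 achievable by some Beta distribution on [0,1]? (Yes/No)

A Beta with mean μ has variance μ(1−μ)/(α+β+1) < μ(1−μ).
Here μ(1−μ) = 0.28×0.72 = 0.2016, and 0.181 < 0.2016.

Yes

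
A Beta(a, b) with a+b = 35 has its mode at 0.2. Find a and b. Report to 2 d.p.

Since the density peak of Beta(a,b) is at (a−1)/(a+b−2),
a = 1 + 0.2(35−2) = 7.60 and b = 35 − 7.60 = 27.40.

a = 7.60, b = 27.40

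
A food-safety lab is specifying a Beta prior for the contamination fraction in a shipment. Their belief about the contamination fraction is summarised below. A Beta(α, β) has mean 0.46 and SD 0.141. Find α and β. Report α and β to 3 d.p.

Variance = 0.141² = 0.019881. The moment-matching identity α+β = μ(1−μ)/Var − 1 gives
α+β = 0.2484/0.019881 − 1 = 11.4943, so α = μ·11.4943 = 5.287 and β = (1−μ)·11.4943 = 6.207.

α = 5.287, β = 6.207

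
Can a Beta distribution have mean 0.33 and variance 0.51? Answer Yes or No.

For any Beta, Var(X) < E[X]·(1−E[X]).
Here μ(1−μ) = 0.33×0.67 = 0.2211, and 0.51 ≥ 0.2211.

No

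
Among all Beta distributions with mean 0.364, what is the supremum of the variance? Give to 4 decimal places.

0.2315

For fixed mean μ the Beta variance is μ(1−μ)/(α+β+1), increasing as α+β decreases.
Its least upper bound (not attained) is μ(1−μ) = 0.364·0.636 = 0.2315.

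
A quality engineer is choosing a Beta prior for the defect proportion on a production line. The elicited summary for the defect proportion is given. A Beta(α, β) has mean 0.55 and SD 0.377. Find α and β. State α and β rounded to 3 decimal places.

α = 0.408, β = 0.334

Variance = 0.377² = 0.142129. The moment-matching identity α+β = μ(1−μ)/Var − 1 gives
α+β = 0.2475/0.142129 − 1 = 0.7414, so α = μ·0.7414 = 0.408 and β = (1−μ)·0.7414 = 0.334.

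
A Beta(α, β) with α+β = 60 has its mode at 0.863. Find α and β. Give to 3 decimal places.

α = 51.054, β = 8.946

For α,β>1 the mode is (α−1)/(α+β−2), so α = mode·(κ−2)+1 = 0.863×58+1 = 51.054.
And β = (1−mode)·(κ−2)+1 = 0.137×58+1 = 8.946.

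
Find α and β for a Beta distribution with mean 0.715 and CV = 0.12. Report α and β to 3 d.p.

α = 19.077, β = 7.604

Var = (CV·μ)² = (0.12×0.715)² = 0.007362.
α+β = μ(1−μ)/Var − 1 = 0.203775/0.007362 − 1 = 26.6807.
Thus α = 0.715·26.6807 = 19.077 and β = 0.285·26.6807 = 7.604.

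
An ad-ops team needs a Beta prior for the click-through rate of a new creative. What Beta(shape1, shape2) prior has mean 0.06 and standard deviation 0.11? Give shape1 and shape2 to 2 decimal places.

shape1 = 0.22, shape2 = 3.44

Variance = 0.11² = 0.0121. The moment-matching identity shape1+shape2 = μ(1−μ)/Var − 1 gives
shape1+shape2 = 0.0564/0.0121 − 1 = 3.6612, so shape1 = μ·3.6612 = 0.22 and shape2 = (1−μ)·3.6612 = 3.44.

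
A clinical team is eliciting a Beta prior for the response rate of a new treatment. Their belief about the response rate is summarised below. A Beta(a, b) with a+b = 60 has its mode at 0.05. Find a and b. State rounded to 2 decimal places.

For a,b>1 the mode is (a−1)/(a+b−2), so a = mode·(κ−2)+1 = 0.05×58+1 = 3.90.
And b = (1−mode)·(κ−2)+1 = 0.95×58+1 = 56.10.

a = 3.90, b = 56.10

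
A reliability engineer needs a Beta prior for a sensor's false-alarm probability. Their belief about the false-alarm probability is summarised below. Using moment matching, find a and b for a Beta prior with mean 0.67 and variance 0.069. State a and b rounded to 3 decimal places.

Let s = a+b. The Beta variance is μ(1−μ)/(s+1).
So s+1 = μ(1−μ)/σ² = (0.67×0.33)/0.069 = 0.2211/0.069 = 3.2043, giving s = 2.2043.
Then a = μs = 0.67×2.2043 = 1.477 and b = (1−μ)s = 0.33×2.2043 = 0.727.

a = 1.477, b = 0.727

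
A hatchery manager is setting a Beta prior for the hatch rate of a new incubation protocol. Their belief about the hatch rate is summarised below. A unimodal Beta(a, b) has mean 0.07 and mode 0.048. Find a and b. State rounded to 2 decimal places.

With s = a+b: μ = a/s and mode = (a−1)/(s−2). Eliminating a = μs,
μs − 1 = m(s−2) ⇒ s(μ−m) = 1−2m ⇒ s = 0.904/0.022 = 41.0909.
So a = μs = 2.88, b = (1−μ)s = 38.21.

a = 2.88, b = 38.21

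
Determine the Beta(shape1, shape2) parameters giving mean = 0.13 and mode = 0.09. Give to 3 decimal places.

shape1 = 2.665, shape2 = 17.835

Let s = shape1+shape2. Mean gives shape1 = μs = 0.13s; mode gives (shape1−1)/(s−2) = 0.09.
Substituting: 0.13s − 1 = 0.09(s−2) = 0.09s − 0.18, so 0.04s = 0.82 and s = 20.5000.
Then shape1 = 0.13×20.5000 = 2.665 and shape2 = s−shape1 = 17.835.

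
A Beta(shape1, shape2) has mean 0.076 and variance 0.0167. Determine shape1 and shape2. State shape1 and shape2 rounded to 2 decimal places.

shape1 = 0.24, shape2 = 2.96

Write ν = shape1+shape2; then shape1 = μν and Var = μ(1−μ)/(ν+1).
ν = μ(1−μ)/Var − 1 = 0.070224/0.0167 − 1 = 3.2050.
shape1 = 0.076·3.2050 = 0.24, shape2 = 0.924·3.2050 = 2.96.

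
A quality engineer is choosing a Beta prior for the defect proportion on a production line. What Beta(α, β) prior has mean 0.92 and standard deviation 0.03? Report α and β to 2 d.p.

α = 74.32, β = 6.46

σ² = 0.03² = 0.0009.
With s = α+β, Var = μ(1−μ)/(s+1), so s+1 = (0.92×0.08)/0.0009 = 81.7778 and s = 80.7778.
α = μs = 74.32, β = (1−μ)s = 6.46.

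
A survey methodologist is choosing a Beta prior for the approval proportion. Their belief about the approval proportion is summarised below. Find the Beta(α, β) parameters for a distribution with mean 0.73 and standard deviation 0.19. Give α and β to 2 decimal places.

Variance = 0.19² = 0.0361. The moment-matching identity α+β = μ(1−μ)/Var − 1 gives
α+β = 0.1971/0.0361 − 1 = 4.4598, so α = μ·4.4598 = 3.26 and β = (1−μ)·4.4598 = 1.20.

α = 3.26, β = 1.20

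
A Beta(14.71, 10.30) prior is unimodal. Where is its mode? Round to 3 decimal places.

0.596

With α,β > 1, mode = (α−1)/(α+β−2) = 13.71/23.01 = 0.596.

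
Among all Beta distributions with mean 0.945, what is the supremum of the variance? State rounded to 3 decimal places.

0.052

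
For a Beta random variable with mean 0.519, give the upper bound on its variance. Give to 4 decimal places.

0.2496

Var = μ(1−μ)/(α+β+1), which approaches μ(1−μ) as α+β → 0.
So the supremum is μ(1−μ) = 0.519×0.481 = 0.2496.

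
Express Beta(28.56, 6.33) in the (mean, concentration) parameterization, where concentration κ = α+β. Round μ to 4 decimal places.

μ = 0.8186, κ = 34.89

κ = α+β = 28.56+6.33 = 34.89; μ = α/κ = 28.56/34.89 = 0.8186.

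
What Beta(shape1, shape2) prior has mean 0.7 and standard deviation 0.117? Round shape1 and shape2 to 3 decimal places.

shape1 = 10.039, shape2 = 4.302

First σ² = 0.013689. Setting shape1 = μn, shape2 = (1−μ)n with n = shape1+shape2,
μ(1−μ)/(n+1) = 0.013689 ⇒ n+1 = 0.21/0.013689 = 15.3408 ⇒ n = 14.3408.
Hence shape1 = 0.7×14.3408 = 10.039, shape2 = 0.3×14.3408 = 4.302.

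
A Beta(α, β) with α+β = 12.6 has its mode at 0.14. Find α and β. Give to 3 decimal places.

For α,β>1 the mode is (α−1)/(α+β−2), so α = mode·(κ−2)+1 = 0.14×10.6+1 = 2.484.
And β = (1−mode)·(κ−2)+1 = 0.86×10.6+1 = 10.116.

α = 2.484, β = 10.116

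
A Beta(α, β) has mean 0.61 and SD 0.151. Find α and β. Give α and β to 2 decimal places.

α = 5.75, β = 3.68

σ² = 0.151² = 0.022801.
With s = α+β, Var = μ(1−μ)/(s+1), so s+1 = (0.61×0.39)/0.022801 = 10.4338 and s = 9.4338.
α = μs = 5.75, β = (1−μ)s = 3.68.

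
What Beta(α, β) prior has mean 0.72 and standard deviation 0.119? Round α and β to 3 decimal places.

σ² = 0.119² = 0.014161.
With s = α+β, Var = μ(1−μ)/(s+1), so s+1 = (0.72×0.28)/0.014161 = 14.2363 and s = 13.2363.
α = μs = 9.530, β = (1−μ)s = 3.706.

α = 9.530, β = 3.706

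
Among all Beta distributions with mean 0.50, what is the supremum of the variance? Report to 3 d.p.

0.250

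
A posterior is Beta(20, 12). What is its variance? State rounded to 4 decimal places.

0.0071

α+β = 32 and αβ = 240, so Var = αβ/[(α+β)²(α+β+1)] = 240/33792 = 0.0071.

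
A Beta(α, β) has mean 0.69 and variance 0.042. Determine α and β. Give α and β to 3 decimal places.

α = 2.824, β = 1.269

Write ν = α+β; then α = μν and Var = μ(1−μ)/(ν+1).
ν = μ(1−μ)/Var − 1 = 0.2139/0.042 − 1 = 4.0929.
α = 0.69·4.0929 = 2.824, β = 0.31·4.0929 = 1.269.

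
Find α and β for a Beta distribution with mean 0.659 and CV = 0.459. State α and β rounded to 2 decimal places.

α = 0.96, β = 0.50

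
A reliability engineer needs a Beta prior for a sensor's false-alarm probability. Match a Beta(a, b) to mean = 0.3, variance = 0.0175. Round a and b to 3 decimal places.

a = 3.300, b = 7.700

By moment matching, a+b = μ(1−μ)/σ² − 1 = (0.3·0.7)/0.0175 − 1 = 12.0000 − 1 = 11.0000.
Since a/(a+b) = μ, a = 0.3·11.0000 = 3.300 and b = 0.7·11.0000 = 7.700.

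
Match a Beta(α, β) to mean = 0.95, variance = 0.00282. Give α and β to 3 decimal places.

Let s = α+β. The Beta variance is μ(1−μ)/(s+1).
So s+1 = μ(1−μ)/σ² = (0.95×0.05)/0.00282 = 0.0475/0.00282 = 16.8440, giving s = 15.8440.
Then α = μs = 0.95×15.8440 = 15.052 and β = (1−μ)s = 0.05×15.8440 = 0.792.

α = 15.052, β = 0.792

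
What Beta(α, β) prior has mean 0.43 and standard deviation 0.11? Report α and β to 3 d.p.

σ² = 0.11² = 0.0121.
With s = α+β, Var = μ(1−μ)/(s+1), so s+1 = (0.43×0.57)/0.0121 = 20.2562 and s = 19.2562.
α = μs = 8.280, β = (1−μ)s = 10.976.

α = 8.280, β = 10.976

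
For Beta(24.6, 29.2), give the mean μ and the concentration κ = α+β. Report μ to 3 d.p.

μ = 0.457, κ = 53.8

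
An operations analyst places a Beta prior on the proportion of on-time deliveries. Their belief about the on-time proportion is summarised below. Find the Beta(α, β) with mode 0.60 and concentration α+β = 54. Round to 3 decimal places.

α = 32.200, β = 21.800

Mode = (α−1)/(κ−2) with κ = α+β, so α−1 = 0.60·52 = 31.200.
α = 32.200; β = κ − α = 21.800.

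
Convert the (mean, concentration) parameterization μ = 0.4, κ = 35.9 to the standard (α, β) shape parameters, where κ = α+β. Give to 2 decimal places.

Split κ in proportion μ : (1−μ): α = 0.4·35.9 = 14.36, β = 35.9 − 14.36 = 21.54.

α = 14.36, β = 21.54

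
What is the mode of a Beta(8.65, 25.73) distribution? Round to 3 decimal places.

0.236

The density x^(α−1)(1−x)^(β−1) is maximised at (α−1)/(α+β−2) = 7.65/32.38 = 0.236.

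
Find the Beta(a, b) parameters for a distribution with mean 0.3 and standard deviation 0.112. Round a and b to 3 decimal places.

Variance = 0.112² = 0.012544. The moment-matching identity a+b = μ(1−μ)/Var − 1 gives
a+b = 0.21/0.012544 − 1 = 15.7411, so a = μ·15.7411 = 4.722 and b = (1−μ)·15.7411 = 11.019.

a = 4.722, b = 11.019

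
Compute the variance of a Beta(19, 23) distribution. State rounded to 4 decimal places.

α+β = 42 and αβ = 437, so Var = αβ/[(α+β)²(α+β+1)] = 437/75852 = 0.0058.

0.0058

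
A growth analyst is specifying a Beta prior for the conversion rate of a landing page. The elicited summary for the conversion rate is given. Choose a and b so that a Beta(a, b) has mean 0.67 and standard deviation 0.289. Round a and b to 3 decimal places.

a = 1.104, b = 0.544

σ² = 0.289² = 0.083521.
With s = a+b, Var = μ(1−μ)/(s+1), so s+1 = (0.67×0.33)/0.083521 = 2.6472 and s = 1.6472.
a = μs = 1.104, b = (1−μ)s = 0.544.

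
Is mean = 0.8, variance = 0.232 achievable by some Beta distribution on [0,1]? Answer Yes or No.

A Beta with mean μ has variance μ(1−μ)/(α+β+1) < μ(1−μ).
Here μ(1−μ) = 0.8×0.2 = 0.16, and 0.232 ≥ 0.16.

No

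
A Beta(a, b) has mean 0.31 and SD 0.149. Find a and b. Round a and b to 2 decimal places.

σ² = 0.149² = 0.022201.
With s = a+b, Var = μ(1−μ)/(s+1), so s+1 = (0.31×0.69)/0.022201 = 9.6347 and s = 8.6347.
a = μs = 2.68, b = (1−μ)s = 5.96.

a = 2.68, b = 5.96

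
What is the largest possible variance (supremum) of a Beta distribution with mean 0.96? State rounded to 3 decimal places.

For fixed mean μ the Beta variance is μ(1−μ)/(α+β+1), increasing as α+β decreases.
Its least upper bound (not attained) is μ(1−μ) = 0.96·0.04 = 0.038.

0.038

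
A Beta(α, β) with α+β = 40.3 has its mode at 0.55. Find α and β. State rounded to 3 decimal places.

For α,β>1 the mode is (α−1)/(α+β−2), so α = mode·(κ−2)+1 = 0.55×38.3+1 = 22.065.
And β = (1−mode)·(κ−2)+1 = 0.45×38.3+1 = 18.235.

α = 22.065, β = 18.235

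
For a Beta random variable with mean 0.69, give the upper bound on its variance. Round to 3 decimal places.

For fixed mean μ the Beta variance is μ(1−μ)/(α+β+1), increasing as α+β decreases.
Its least upper bound (not attained) is μ(1−μ) = 0.69·0.31 = 0.214.

0.214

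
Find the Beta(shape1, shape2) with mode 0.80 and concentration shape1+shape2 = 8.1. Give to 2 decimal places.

shape1 = 5.88, shape2 = 2.22

Since the density peak of Beta(shape1,shape2) is at (shape1−1)/(shape1+shape2−2),
shape1 = 1 + 0.80(8.1−2) = 5.88 and shape2 = 8.1 − 5.88 = 2.22.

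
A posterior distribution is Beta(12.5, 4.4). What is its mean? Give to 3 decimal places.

E[X] = α/(α+β) = 12.5/16.9 = 0.740.

0.740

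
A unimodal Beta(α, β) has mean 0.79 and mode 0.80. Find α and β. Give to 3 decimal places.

α = 47.400, β = 12.600

With s = α+β: μ = α/s and mode = (α−1)/(s−2). Eliminating α = μs,
μs − 1 = m(s−2) ⇒ s(μ−m) = 1−2m ⇒ s = -0.60/-0.01 = 60.0000.
So α = μs = 47.400, β = (1−μ)s = 12.600.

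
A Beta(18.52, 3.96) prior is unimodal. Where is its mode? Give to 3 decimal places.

With α,β > 1, mode = (α−1)/(α+β−2) = 17.52/20.48 = 0.855.

0.855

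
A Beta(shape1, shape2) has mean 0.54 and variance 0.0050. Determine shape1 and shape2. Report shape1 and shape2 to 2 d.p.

shape1 = 26.29, shape2 = 22.39

Let s = shape1+shape2. The Beta variance is μ(1−μ)/(s+1).
So s+1 = μ(1−μ)/σ² = (0.54×0.46)/0.0050 = 0.2484/0.0050 = 49.6800, giving s = 48.6800.
Then shape1 = μs = 0.54×48.6800 = 26.29 and shape2 = (1−μ)s = 0.46×48.6800 = 22.39.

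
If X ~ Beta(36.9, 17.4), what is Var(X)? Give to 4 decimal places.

0.0039

μ = 36.9/54.3 = 0.679558; Var = μ(1−μ)/(α+β+1) = 0.2177589/55.3 = 0.0039.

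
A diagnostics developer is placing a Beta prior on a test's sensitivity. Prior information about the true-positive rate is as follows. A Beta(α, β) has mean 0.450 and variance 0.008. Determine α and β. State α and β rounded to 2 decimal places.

α = 13.47, β = 16.47

By moment matching, α+β = μ(1−μ)/σ² − 1 = (0.450·0.550)/0.008 − 1 = 30.9375 − 1 = 29.9375.
Since α/(α+β) = μ, α = 0.450·29.9375 = 13.47 and β = 0.550·29.9375 = 16.47.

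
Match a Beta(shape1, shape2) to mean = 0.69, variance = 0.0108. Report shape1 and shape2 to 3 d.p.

Write ν = shape1+shape2; then shape1 = μν and Var = μ(1−μ)/(ν+1).
ν = μ(1−μ)/Var − 1 = 0.2139/0.0108 − 1 = 18.8056.
shape1 = 0.69·18.8056 = 12.976, shape2 = 0.31·18.8056 = 5.830.

shape1 = 12.976, shape2 = 5.830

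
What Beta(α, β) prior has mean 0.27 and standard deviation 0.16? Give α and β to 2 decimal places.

α = 1.81, β = 4.89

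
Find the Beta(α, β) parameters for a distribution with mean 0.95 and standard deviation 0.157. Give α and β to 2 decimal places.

α = 0.88, β = 0.05

First σ² = 0.024649. Setting α = μn, β = (1−μ)n with n = α+β,
μ(1−μ)/(n+1) = 0.024649 ⇒ n+1 = 0.0475/0.024649 = 1.9271 ⇒ n = 0.9271.
Hence α = 0.95×0.9271 = 0.88, β = 0.05×0.9271 = 0.05.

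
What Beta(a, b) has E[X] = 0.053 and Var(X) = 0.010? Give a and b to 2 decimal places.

By moment matching, a+b = μ(1−μ)/σ² − 1 = (0.053·0.947)/0.010 − 1 = 5.0191 − 1 = 4.0191.
Since a/(a+b) = μ, a = 0.053·4.0191 = 0.21 and b = 0.947·4.0191 = 3.81.

a = 0.21, b = 3.81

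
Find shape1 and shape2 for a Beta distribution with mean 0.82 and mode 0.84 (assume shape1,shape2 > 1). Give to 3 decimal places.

shape1 = 27.880, shape2 = 6.120

Let s = shape1+shape2. Mean gives shape1 = μs = 0.82s; mode gives (shape1−1)/(s−2) = 0.84.
Substituting: 0.82s − 1 = 0.84(s−2) = 0.84s − 1.68, so -0.02s = -0.68 and s = 34.0000.
Then shape1 = 0.82×34.0000 = 27.880 and shape2 = s−shape1 = 6.120.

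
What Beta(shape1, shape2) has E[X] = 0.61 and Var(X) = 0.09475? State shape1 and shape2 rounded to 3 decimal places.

shape1 = 0.922, shape2 = 0.589

Write ν = shape1+shape2; then shape1 = μν and Var = μ(1−μ)/(ν+1).
ν = μ(1−μ)/Var − 1 = 0.2379/0.09475 − 1 = 1.5108.
shape1 = 0.61·1.5108 = 0.922, shape2 = 0.39·1.5108 = 0.589.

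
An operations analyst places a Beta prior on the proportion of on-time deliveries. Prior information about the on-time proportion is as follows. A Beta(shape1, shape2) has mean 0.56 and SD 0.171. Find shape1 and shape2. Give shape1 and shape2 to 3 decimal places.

shape1 = 4.159, shape2 = 3.268

σ² = 0.171² = 0.029241.
With s = shape1+shape2, Var = μ(1−μ)/(s+1), so s+1 = (0.56×0.44)/0.029241 = 8.4265 and s = 7.4265.
shape1 = μs = 4.159, shape2 = (1−μ)s = 3.268.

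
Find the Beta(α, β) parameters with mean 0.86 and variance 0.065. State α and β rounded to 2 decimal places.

α = 0.73, β = 0.12

Let s = α+β. The Beta variance is μ(1−μ)/(s+1).
So s+1 = μ(1−μ)/σ² = (0.86×0.14)/0.065 = 0.1204/0.065 = 1.8523, giving s = 0.8523.
Then α = μs = 0.86×0.8523 = 0.73 and β = (1−μ)s = 0.14×0.8523 = 0.12.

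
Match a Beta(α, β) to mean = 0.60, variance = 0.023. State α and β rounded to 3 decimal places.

Let s = α+β. The Beta variance is μ(1−μ)/(s+1).
So s+1 = μ(1−μ)/σ² = (0.60×0.40)/0.023 = 0.2400/0.023 = 10.4348, giving s = 9.4348.
Then α = μs = 0.60×9.4348 = 5.661 and β = (1−μ)s = 0.40×9.4348 = 3.774.

α = 5.661, β = 3.774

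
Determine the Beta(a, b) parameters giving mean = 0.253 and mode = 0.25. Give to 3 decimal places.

a = 42.167, b = 124.500

With s = a+b: μ = a/s and mode = (a−1)/(s−2). Eliminating a = μs,
μs − 1 = m(s−2) ⇒ s(μ−m) = 1−2m ⇒ s = 0.50/0.003 = 166.6667.
So a = μs = 42.167, b = (1−μ)s = 124.500.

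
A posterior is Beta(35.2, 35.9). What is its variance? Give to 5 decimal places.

Var = αβ/[(α+β)²(α+β+1)] = (35.2×35.9)/(71.1²×72.1) = 1263.68/364480.641 = 0.00347.

0.00347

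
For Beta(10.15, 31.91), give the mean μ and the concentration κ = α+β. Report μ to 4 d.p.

κ = α+β = 10.15+31.91 = 42.06; μ = α/κ = 10.15/42.06 = 0.2413.

μ = 0.2413, κ = 42.06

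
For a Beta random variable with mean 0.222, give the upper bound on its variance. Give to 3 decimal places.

0.173

For fixed mean μ the Beta variance is μ(1−μ)/(α+β+1), increasing as α+β decreases.
Its least upper bound (not attained) is μ(1−μ) = 0.222·0.778 = 0.173.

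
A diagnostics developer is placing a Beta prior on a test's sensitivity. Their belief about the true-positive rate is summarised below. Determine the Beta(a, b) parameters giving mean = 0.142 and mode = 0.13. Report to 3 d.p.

With s = a+b: μ = a/s and mode = (a−1)/(s−2). Eliminating a = μs,
μs − 1 = m(s−2) ⇒ s(μ−m) = 1−2m ⇒ s = 0.74/0.012 = 61.6667.
So a = μs = 8.757, b = (1−μ)s = 52.910.

a = 8.757, b = 52.910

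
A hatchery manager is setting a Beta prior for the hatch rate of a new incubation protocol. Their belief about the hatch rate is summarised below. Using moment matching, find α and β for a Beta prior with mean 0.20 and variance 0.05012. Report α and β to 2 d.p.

α = 0.44, β = 1.75

By moment matching, α+β = μ(1−μ)/σ² − 1 = (0.20·0.80)/0.05012 − 1 = 3.1923 − 1 = 2.1923.
Since α/(α+β) = μ, α = 0.20·2.1923 = 0.44 and β = 0.80·2.1923 = 1.75.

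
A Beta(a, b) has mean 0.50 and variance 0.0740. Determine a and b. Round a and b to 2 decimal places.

a = 1.19, b = 1.19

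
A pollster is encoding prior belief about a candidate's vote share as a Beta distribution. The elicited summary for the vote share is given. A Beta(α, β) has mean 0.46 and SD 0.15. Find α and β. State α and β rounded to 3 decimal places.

Variance = 0.15² = 0.0225. The moment-matching identity α+β = μ(1−μ)/Var − 1 gives
α+β = 0.2484/0.0225 − 1 = 10.0400, so α = μ·10.0400 = 4.618 and β = (1−μ)·10.0400 = 5.422.

α = 4.618, β = 5.422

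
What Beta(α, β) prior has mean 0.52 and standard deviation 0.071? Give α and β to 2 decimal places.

α = 25.23, β = 23.29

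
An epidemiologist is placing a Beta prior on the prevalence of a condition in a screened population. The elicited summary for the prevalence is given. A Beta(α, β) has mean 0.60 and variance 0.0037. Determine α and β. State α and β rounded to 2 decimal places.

Let s = α+β. The Beta variance is μ(1−μ)/(s+1).
So s+1 = μ(1−μ)/σ² = (0.60×0.40)/0.0037 = 0.2400/0.0037 = 64.8649, giving s = 63.8649.
Then α = μs = 0.60×63.8649 = 38.32 and β = (1−μ)s = 0.40×63.8649 = 25.55.

α = 38.32, β = 25.55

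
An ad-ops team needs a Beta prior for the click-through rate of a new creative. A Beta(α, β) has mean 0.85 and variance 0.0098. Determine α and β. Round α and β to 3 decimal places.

α = 10.209, β = 1.802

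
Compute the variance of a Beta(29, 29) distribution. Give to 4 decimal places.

0.0042

α+β = 58 and αβ = 841, so Var = αβ/[(α+β)²(α+β+1)] = 841/198476 = 0.0042.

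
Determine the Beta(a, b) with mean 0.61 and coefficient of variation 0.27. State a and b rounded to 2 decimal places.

Var = (CV·μ)² = (0.27×0.61)² = 0.027126.
a+b = μ(1−μ)/Var − 1 = 0.2379/0.027126 − 1 = 7.7702.
Thus a = 0.61·7.7702 = 4.74 and b = 0.39·7.7702 = 3.03.

a = 4.74, b = 3.03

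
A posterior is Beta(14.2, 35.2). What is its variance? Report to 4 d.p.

0.0041

μ = 14.2/49.4 = 0.287449; Var = μ(1−μ)/(α+β+1) = 0.2048222/50.4 = 0.0041.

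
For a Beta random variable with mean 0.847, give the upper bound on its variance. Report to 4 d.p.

0.1296

For fixed mean μ the Beta variance is μ(1−μ)/(α+β+1), increasing as α+β decreases.
Its least upper bound (not attained) is μ(1−μ) = 0.847·0.153 = 0.1296.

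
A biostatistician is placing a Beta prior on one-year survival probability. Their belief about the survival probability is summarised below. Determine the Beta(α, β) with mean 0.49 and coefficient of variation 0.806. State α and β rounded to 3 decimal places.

σ = CV·μ = 0.806×0.49 = 0.39494, so σ² = 0.155978.
s+1 = μ(1−μ)/σ² = 0.2499/0.155978 = 1.6022, so s = α+β = 0.6022.
α = μs = 0.295, β = (1−μ)s = 0.307.

α = 0.295, β = 0.307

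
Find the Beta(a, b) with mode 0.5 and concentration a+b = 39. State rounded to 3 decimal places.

a = 19.500, b = 19.500

Mode = (a−1)/(κ−2) with κ = a+b, so a−1 = 0.5·37 = 18.500.
a = 19.500; b = κ − a = 19.500.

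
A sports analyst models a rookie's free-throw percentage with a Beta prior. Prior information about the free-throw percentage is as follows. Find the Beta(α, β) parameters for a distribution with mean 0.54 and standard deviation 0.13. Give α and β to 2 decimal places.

α = 7.40, β = 6.30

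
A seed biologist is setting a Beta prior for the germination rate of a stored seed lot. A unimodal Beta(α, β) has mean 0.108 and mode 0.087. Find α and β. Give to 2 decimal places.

Let s = α+β. Mean gives α = μs = 0.108s; mode gives (α−1)/(s−2) = 0.087.
Substituting: 0.108s − 1 = 0.087(s−2) = 0.087s − 0.174, so 0.021s = 0.826 and s = 39.3333.
Then α = 0.108×39.3333 = 4.25 and β = s−α = 35.09.

α = 4.25, β = 35.09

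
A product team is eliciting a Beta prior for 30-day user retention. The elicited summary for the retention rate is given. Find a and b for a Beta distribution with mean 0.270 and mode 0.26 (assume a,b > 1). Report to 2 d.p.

a = 12.96, b = 35.04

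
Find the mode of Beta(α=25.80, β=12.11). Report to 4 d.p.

0.6906

The density x^(α−1)(1−x)^(β−1) is maximised at (α−1)/(α+β−2) = 24.80/35.91 = 0.6906.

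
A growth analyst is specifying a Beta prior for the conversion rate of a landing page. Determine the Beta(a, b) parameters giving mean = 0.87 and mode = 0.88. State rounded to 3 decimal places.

a = 66.120, b = 9.880

Let s = a+b. Mean gives a = μs = 0.87s; mode gives (a−1)/(s−2) = 0.88.
Substituting: 0.87s − 1 = 0.88(s−2) = 0.88s − 1.76, so -0.01s = -0.76 and s = 76.0000.
Then a = 0.87×76.0000 = 66.120 and b = s−a = 9.880.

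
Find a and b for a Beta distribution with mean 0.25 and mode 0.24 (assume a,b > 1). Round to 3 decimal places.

Let s = a+b. Mean gives a = μs = 0.25s; mode gives (a−1)/(s−2) = 0.24.
Substituting: 0.25s − 1 = 0.24(s−2) = 0.24s − 0.48, so 0.01s = 0.52 and s = 52.0000.
Then a = 0.25×52.0000 = 13.000 and b = s−a = 39.000.

a = 13.000, b = 39.000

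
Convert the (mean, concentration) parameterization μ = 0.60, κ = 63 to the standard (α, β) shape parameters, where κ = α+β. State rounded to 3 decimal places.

α = 37.800, β = 25.200

α = μκ = 0.60×63 = 37.800 and β = (1−μ)κ = 0.40×63 = 25.200.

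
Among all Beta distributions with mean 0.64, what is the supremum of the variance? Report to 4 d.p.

For fixed mean μ the Beta variance is μ(1−μ)/(α+β+1), increasing as α+β decreases.
Its least upper bound (not attained) is μ(1−μ) = 0.64·0.36 = 0.2304.

0.2304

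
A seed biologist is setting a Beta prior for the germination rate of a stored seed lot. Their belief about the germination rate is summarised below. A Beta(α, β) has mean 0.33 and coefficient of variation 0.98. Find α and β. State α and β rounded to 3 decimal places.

α = 0.368, β = 0.746

σ = CV·μ = 0.98×0.33 = 0.32340, so σ² = 0.104588.
s+1 = μ(1−μ)/σ² = 0.2211/0.104588 = 2.1140, so s = α+β = 1.1140.
α = μs = 0.368, β = (1−μ)s = 0.746.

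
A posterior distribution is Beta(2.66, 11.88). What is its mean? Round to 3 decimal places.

The Beta mean is α/(α+β) = 2.66/(2.66+11.88) = 0.183.

0.183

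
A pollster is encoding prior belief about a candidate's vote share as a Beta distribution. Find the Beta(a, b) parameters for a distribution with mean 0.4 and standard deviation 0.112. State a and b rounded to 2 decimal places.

Variance = 0.112² = 0.012544. The moment-matching identity a+b = μ(1−μ)/Var − 1 gives
a+b = 0.24/0.012544 − 1 = 18.1327, so a = μ·18.1327 = 7.25 and b = (1−μ)·18.1327 = 10.88.

a = 7.25, b = 10.88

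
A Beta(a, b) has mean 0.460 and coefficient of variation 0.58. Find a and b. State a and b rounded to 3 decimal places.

a = 1.145, b = 1.344

σ = CV·μ = 0.58×0.460 = 0.26680, so σ² = 0.071182.
s+1 = μ(1−μ)/σ² = 0.248400/0.071182 = 3.4896, so s = a+b = 2.4896.
a = μs = 1.145, b = (1−μ)s = 1.344.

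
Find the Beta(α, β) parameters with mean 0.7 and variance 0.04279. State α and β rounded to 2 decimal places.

α = 2.74, β = 1.17

Let s = α+β. The Beta variance is μ(1−μ)/(s+1).
So s+1 = μ(1−μ)/σ² = (0.7×0.3)/0.04279 = 0.21/0.04279 = 4.9077, giving s = 3.9077.
Then α = μs = 0.7×3.9077 = 2.74 and β = (1−μ)s = 0.3×3.9077 = 1.17.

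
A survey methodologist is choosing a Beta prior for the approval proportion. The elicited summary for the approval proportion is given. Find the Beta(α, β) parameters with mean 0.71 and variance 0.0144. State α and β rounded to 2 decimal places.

α = 9.44, β = 3.86

Let s = α+β. The Beta variance is μ(1−μ)/(s+1).
So s+1 = μ(1−μ)/σ² = (0.71×0.29)/0.0144 = 0.2059/0.0144 = 14.2986, giving s = 13.2986.
Then α = μs = 0.71×13.2986 = 9.44 and β = (1−μ)s = 0.29×13.2986 = 3.86.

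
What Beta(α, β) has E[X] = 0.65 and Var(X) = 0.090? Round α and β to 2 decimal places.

Let s = α+β. The Beta variance is μ(1−μ)/(s+1).
So s+1 = μ(1−μ)/σ² = (0.65×0.35)/0.090 = 0.2275/0.090 = 2.5278, giving s = 1.5278.
Then α = μs = 0.65×1.5278 = 0.99 and β = (1−μ)s = 0.35×1.5278 = 0.53.

α = 0.99, β = 0.53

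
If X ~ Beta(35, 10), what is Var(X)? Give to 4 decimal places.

α+β = 45 and αβ = 350, so Var = αβ/[(α+β)²(α+β+1)] = 350/93150 = 0.0038.

0.0038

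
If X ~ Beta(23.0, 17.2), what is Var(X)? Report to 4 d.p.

Var = αβ/[(α+β)²(α+β+1)] = (23.0×17.2)/(40.2²×41.2) = 395.60/66580.848 = 0.0059.

0.0059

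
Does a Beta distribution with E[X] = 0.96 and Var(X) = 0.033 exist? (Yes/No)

A Beta with mean μ has variance μ(1−μ)/(α+β+1) < μ(1−μ).
Here μ(1−μ) = 0.96×0.04 = 0.0384, and 0.033 < 0.0384.

Yes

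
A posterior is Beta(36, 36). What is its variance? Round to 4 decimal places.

Var = αβ/[(α+β)²(α+β+1)] = (36×36)/(72²×73) = 1296/378432 = 0.0034.

0.0034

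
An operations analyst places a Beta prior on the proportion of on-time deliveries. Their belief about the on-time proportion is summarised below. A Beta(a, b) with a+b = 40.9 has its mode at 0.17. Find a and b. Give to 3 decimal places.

a = 7.613, b = 33.287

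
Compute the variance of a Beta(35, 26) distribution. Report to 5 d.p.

0.00394

μ = 35/61 = 0.573770; Var = μ(1−μ)/(α+β+1) = 0.2445579/62 = 0.00394.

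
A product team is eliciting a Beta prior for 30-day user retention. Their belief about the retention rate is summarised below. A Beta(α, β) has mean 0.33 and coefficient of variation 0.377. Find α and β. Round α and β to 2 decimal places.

σ = CV·μ = 0.377×0.33 = 0.12441, so σ² = 0.015478.
s+1 = μ(1−μ)/σ² = 0.2211/0.015478 = 14.2849, so s = α+β = 13.2849.
α = μs = 4.38, β = (1−μ)s = 8.90.

α = 4.38, β = 8.90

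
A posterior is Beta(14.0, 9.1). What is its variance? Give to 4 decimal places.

μ = 14.0/23.1 = 0.606061; Var = μ(1−μ)/(α+β+1) = 0.2387511/24.1 = 0.0099.

0.0099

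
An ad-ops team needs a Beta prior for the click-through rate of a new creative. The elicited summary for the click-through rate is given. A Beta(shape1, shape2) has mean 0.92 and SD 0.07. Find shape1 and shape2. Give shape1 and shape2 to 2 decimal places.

σ² = 0.07² = 0.0049.
With s = shape1+shape2, Var = μ(1−μ)/(s+1), so s+1 = (0.92×0.08)/0.0049 = 15.0204 and s = 14.0204.
shape1 = μs = 12.90, shape2 = (1−μ)s = 1.12.

shape1 = 12.90, shape2 = 1.12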